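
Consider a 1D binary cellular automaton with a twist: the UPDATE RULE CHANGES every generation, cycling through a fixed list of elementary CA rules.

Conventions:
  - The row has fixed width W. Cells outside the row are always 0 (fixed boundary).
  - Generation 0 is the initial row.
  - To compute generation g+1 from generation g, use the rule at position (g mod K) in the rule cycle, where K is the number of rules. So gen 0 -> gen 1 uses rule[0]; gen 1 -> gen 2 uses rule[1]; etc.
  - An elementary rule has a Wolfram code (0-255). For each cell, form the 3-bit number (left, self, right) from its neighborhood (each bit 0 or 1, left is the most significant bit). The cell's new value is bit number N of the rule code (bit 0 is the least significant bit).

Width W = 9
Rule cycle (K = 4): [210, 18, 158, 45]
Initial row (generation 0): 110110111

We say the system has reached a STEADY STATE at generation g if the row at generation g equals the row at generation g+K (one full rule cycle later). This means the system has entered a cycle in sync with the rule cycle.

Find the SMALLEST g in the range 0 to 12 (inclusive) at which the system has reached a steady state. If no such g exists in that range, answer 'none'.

Answer: 6

Derivation:
Gen 0: 110110111
Gen 1 (rule 210): 010010011
Gen 2 (rule 18): 101101100
Gen 3 (rule 158): 101001010
Gen 4 (rule 45): 111001110
Gen 5 (rule 210): 011110111
Gen 6 (rule 18): 100000000
Gen 7 (rule 158): 110000000
Gen 8 (rule 45): 100111111
Gen 9 (rule 210): 011011111
Gen 10 (rule 18): 100000000
Gen 11 (rule 158): 110000000
Gen 12 (rule 45): 100111111
Gen 13 (rule 210): 011011111
Gen 14 (rule 18): 100000000
Gen 15 (rule 158): 110000000
Gen 16 (rule 45): 100111111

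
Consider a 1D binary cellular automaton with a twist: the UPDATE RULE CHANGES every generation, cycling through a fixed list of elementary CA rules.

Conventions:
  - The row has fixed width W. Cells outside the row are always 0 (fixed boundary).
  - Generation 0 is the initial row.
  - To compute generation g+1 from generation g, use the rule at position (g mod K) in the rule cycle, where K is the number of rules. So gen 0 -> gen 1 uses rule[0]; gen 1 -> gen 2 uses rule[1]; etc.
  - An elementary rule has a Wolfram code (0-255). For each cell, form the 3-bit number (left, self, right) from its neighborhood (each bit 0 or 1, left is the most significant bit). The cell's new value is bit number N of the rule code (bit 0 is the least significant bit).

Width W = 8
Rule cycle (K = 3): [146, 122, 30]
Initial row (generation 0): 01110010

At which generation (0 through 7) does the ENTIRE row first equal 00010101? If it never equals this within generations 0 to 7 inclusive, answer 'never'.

Gen 0: 01110010
Gen 1 (rule 146): 10101101
Gen 2 (rule 122): 01011110
Gen 3 (rule 30): 11010001
Gen 4 (rule 146): 00001010
Gen 5 (rule 122): 00010101
Gen 6 (rule 30): 00110101
Gen 7 (rule 146): 01000000

Answer: 5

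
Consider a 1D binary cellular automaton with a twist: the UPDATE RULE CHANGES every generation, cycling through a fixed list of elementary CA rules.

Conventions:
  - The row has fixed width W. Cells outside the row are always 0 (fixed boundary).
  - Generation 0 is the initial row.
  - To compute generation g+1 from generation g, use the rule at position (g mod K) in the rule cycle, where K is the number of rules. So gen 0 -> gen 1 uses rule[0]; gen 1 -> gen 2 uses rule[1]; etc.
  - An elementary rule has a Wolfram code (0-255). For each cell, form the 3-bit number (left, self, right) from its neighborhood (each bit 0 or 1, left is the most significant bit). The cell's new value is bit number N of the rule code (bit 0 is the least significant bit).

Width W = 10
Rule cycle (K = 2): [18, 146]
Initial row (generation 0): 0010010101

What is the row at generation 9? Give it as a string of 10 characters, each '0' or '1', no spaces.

Gen 0: 0010010101
Gen 1 (rule 18): 0101100000
Gen 2 (rule 146): 1000010000
Gen 3 (rule 18): 0100101000
Gen 4 (rule 146): 1011000100
Gen 5 (rule 18): 0000101010
Gen 6 (rule 146): 0001000001
Gen 7 (rule 18): 0010100010
Gen 8 (rule 146): 0100010101
Gen 9 (rule 18): 1010100000

Answer: 1010100000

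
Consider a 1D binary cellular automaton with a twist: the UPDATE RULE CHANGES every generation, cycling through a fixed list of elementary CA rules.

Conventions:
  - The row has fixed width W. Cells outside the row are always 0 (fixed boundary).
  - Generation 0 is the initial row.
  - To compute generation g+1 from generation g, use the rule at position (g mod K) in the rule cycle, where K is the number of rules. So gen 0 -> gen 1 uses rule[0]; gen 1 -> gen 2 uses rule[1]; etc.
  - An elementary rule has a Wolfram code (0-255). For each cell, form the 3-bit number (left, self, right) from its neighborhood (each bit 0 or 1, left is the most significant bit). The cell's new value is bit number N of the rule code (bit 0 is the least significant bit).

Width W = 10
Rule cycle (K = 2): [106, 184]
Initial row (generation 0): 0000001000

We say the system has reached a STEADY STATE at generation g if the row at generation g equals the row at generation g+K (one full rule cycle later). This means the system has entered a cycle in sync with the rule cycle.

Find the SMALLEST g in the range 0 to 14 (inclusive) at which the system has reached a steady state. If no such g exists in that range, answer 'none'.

Gen 0: 0000001000
Gen 1 (rule 106): 0000010000
Gen 2 (rule 184): 0000001000
Gen 3 (rule 106): 0000010000
Gen 4 (rule 184): 0000001000
Gen 5 (rule 106): 0000010000
Gen 6 (rule 184): 0000001000
Gen 7 (rule 106): 0000010000
Gen 8 (rule 184): 0000001000
Gen 9 (rule 106): 0000010000
Gen 10 (rule 184): 0000001000
Gen 11 (rule 106): 0000010000
Gen 12 (rule 184): 0000001000
Gen 13 (rule 106): 0000010000
Gen 14 (rule 184): 0000001000
Gen 15 (rule 106): 0000010000
Gen 16 (rule 184): 0000001000

Answer: 0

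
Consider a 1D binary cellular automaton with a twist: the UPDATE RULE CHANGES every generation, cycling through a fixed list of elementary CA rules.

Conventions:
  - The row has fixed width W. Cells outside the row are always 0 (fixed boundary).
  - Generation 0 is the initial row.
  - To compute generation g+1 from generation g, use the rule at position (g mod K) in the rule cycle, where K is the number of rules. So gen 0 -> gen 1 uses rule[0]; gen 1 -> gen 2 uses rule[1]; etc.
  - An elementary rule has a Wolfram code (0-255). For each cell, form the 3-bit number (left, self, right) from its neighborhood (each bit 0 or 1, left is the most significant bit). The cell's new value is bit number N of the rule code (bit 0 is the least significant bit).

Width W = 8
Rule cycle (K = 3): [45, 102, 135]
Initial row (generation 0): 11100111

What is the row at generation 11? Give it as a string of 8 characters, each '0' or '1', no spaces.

Answer: 00101111

Derivation:
Gen 0: 11100111
Gen 1 (rule 45): 10000100
Gen 2 (rule 102): 10001100
Gen 3 (rule 135): 10110001
Gen 4 (rule 45): 11100101
Gen 5 (rule 102): 00101111
Gen 6 (rule 135): 11100110
Gen 7 (rule 45): 10000100
Gen 8 (rule 102): 10001100
Gen 9 (rule 135): 10110001
Gen 10 (rule 45): 11100101
Gen 11 (rule 102): 00101111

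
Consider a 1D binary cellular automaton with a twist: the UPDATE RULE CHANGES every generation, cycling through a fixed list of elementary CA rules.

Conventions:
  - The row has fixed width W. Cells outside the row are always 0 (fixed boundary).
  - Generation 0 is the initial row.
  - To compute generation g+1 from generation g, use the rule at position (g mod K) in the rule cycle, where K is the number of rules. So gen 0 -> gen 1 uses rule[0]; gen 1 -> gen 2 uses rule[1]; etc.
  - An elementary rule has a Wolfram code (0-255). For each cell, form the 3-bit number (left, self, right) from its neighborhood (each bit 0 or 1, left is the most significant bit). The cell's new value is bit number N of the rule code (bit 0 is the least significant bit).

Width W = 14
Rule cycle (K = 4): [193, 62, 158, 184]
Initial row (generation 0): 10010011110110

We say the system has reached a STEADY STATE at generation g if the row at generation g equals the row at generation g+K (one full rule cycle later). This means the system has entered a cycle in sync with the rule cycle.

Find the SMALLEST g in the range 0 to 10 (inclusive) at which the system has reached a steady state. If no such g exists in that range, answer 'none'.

Answer: none

Derivation:
Gen 0: 10010011110110
Gen 1 (rule 193): 00000001110010
Gen 2 (rule 62): 00000011001111
Gen 3 (rule 158): 00000110111110
Gen 4 (rule 184): 00000101111101
Gen 5 (rule 193): 11110000111100
Gen 6 (rule 62): 10001001100010
Gen 7 (rule 158): 11011111010111
Gen 8 (rule 184): 10111110101110
Gen 9 (rule 193): 00011110000110
Gen 10 (rule 62): 00110001001101
Gen 11 (rule 158): 01101011111001
Gen 12 (rule 184): 01010111110100
Gen 13 (rule 193): 00000011110001
Gen 14 (rule 62): 00000110001011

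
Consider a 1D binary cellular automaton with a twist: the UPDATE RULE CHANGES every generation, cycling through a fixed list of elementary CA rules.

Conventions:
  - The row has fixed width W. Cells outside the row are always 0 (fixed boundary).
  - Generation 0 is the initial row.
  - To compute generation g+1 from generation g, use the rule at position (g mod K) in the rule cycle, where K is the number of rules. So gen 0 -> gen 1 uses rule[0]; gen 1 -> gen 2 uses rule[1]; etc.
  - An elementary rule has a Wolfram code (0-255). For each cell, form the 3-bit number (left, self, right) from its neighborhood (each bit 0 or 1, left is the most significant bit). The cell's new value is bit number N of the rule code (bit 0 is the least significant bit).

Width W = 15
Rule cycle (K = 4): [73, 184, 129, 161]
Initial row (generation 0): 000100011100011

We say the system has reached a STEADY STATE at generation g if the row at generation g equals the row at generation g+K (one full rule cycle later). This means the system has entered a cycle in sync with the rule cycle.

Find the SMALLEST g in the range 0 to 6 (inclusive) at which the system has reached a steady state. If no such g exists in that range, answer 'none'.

Gen 0: 000100011100011
Gen 1 (rule 73): 110001010101011
Gen 2 (rule 184): 101000101010110
Gen 3 (rule 129): 000010000000000
Gen 4 (rule 161): 111000111111111
Gen 5 (rule 73): 101010100000001
Gen 6 (rule 184): 010101010000000
Gen 7 (rule 129): 000000000111111
Gen 8 (rule 161): 111111110011110
Gen 9 (rule 73): 100000010010010
Gen 10 (rule 184): 010000001001001

Answer: none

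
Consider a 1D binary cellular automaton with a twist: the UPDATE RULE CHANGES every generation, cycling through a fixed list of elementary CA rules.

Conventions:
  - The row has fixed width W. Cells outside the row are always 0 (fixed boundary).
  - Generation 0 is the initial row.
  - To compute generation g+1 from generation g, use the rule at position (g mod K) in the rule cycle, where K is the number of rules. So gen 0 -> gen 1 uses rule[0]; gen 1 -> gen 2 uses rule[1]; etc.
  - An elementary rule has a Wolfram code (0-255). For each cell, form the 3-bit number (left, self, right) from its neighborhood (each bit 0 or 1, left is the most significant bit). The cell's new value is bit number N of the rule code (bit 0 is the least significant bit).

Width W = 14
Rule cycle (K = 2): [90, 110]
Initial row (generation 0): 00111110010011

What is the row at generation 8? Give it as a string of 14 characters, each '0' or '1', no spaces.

Answer: 10000110001111

Derivation:
Gen 0: 00111110010011
Gen 1 (rule 90): 01100011101111
Gen 2 (rule 110): 11100110111001
Gen 3 (rule 90): 10111110101110
Gen 4 (rule 110): 11100011111010
Gen 5 (rule 90): 10110110001001
Gen 6 (rule 110): 11111110011011
Gen 7 (rule 90): 10000011111011
Gen 8 (rule 110): 10000110001111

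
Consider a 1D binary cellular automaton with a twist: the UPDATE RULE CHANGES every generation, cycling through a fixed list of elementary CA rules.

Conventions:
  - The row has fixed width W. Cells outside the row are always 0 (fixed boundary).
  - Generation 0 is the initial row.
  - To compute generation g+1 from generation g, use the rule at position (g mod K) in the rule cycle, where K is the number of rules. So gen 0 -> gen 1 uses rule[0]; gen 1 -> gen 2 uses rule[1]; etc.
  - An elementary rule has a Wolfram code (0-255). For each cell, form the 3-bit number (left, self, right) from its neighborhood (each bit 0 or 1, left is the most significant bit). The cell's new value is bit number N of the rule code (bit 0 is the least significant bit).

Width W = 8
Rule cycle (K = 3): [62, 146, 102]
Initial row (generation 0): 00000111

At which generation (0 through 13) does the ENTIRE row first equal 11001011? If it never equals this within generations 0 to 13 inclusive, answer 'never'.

Gen 0: 00000111
Gen 1 (rule 62): 00001100
Gen 2 (rule 146): 00010010
Gen 3 (rule 102): 00110110
Gen 4 (rule 62): 01101101
Gen 5 (rule 146): 10000000
Gen 6 (rule 102): 10000000
Gen 7 (rule 62): 11000000
Gen 8 (rule 146): 00100000
Gen 9 (rule 102): 01100000
Gen 10 (rule 62): 11010000
Gen 11 (rule 146): 00001000
Gen 12 (rule 102): 00011000
Gen 13 (rule 62): 00110100

Answer: never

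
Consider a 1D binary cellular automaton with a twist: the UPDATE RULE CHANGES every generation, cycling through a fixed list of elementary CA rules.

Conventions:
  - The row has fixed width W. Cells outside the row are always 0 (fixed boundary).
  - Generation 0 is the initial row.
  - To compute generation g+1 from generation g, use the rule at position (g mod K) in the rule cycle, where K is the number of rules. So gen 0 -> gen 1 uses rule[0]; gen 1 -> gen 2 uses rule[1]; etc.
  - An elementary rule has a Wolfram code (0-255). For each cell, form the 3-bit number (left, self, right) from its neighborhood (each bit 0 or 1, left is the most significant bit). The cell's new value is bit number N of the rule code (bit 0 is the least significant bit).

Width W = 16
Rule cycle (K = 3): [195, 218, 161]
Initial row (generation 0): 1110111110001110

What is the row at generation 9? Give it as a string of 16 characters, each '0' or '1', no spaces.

Gen 0: 1110111110001110
Gen 1 (rule 195): 0110011110110110
Gen 2 (rule 218): 1111111110110111
Gen 3 (rule 161): 0111111101001010
Gen 4 (rule 195): 1011111100010000
Gen 5 (rule 218): 0011111110101000
Gen 6 (rule 161): 1001111101010011
Gen 7 (rule 195): 0010111100000101
Gen 8 (rule 218): 0100111110001000
Gen 9 (rule 161): 0000011100100011

Answer: 0000011100100011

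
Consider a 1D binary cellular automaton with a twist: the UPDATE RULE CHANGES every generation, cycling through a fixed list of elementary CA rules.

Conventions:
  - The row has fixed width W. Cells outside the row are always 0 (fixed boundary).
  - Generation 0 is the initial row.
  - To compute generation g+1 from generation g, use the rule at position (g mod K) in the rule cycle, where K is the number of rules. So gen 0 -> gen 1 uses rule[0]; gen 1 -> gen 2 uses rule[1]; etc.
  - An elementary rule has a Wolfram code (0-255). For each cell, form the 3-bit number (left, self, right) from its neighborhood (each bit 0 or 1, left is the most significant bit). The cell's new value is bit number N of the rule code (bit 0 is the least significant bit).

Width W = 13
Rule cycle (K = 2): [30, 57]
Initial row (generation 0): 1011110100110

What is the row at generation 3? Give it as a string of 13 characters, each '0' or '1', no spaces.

Answer: 1101000110111

Derivation:
Gen 0: 1011110100110
Gen 1 (rule 30): 1010000111101
Gen 2 (rule 57): 0101110100010
Gen 3 (rule 30): 1101000110111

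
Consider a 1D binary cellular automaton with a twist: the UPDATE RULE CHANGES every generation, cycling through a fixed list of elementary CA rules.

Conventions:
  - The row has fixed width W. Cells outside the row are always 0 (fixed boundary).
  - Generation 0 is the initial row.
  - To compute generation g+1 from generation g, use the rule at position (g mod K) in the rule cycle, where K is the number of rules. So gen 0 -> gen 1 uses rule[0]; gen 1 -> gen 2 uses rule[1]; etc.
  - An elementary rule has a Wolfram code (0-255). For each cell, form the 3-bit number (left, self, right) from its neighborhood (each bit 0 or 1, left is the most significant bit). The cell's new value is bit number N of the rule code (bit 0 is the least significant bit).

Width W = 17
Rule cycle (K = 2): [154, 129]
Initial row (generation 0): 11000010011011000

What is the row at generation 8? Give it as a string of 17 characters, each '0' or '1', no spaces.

Gen 0: 11000010011011000
Gen 1 (rule 154): 10100101110010100
Gen 2 (rule 129): 00000000100000001
Gen 3 (rule 154): 00000001010000010
Gen 4 (rule 129): 11111100000111000
Gen 5 (rule 154): 11111010001110100
Gen 6 (rule 129): 01110000100100001
Gen 7 (rule 154): 11101001011010010
Gen 8 (rule 129): 01000000000000000

Answer: 01000000000000000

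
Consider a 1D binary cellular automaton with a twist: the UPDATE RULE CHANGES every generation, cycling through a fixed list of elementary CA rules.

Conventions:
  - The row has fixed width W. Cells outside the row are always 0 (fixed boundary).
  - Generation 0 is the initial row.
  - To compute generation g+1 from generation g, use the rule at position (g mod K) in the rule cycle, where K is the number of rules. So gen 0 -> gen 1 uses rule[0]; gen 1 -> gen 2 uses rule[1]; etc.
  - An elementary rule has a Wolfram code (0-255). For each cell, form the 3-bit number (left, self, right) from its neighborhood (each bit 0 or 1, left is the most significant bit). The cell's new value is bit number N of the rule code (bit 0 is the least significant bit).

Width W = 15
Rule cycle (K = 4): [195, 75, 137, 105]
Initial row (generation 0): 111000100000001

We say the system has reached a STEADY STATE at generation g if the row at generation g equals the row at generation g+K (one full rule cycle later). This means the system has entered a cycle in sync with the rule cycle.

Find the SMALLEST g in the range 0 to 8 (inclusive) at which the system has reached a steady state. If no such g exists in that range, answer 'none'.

Gen 0: 111000100000001
Gen 1 (rule 195): 011011001111110
Gen 2 (rule 75): 111011011000010
Gen 3 (rule 137): 110010010011000
Gen 4 (rule 105): 110000000011011
Gen 5 (rule 195): 010111111101001
Gen 6 (rule 75): 100100000100010
Gen 7 (rule 137): 000001110001000
Gen 8 (rule 105): 111101010100011
Gen 9 (rule 195): 011100000001101
Gen 10 (rule 75): 110101111111100
Gen 11 (rule 137): 100001111111001
Gen 12 (rule 105): 001101000001000

Answer: none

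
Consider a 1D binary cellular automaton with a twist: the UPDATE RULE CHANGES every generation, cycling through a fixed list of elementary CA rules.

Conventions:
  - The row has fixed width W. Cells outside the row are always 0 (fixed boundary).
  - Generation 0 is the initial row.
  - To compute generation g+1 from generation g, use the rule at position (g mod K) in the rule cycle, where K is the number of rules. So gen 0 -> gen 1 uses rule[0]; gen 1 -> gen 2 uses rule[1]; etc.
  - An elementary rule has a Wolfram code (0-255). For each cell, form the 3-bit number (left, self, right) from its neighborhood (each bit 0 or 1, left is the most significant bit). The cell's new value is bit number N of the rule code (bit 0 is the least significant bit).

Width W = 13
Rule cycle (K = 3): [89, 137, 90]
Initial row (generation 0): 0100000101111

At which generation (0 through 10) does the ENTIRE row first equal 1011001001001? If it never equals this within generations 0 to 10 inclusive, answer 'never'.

Answer: never

Derivation:
Gen 0: 0100000101111
Gen 1 (rule 89): 0011110001001
Gen 2 (rule 137): 1011100100000
Gen 3 (rule 90): 0010111010000
Gen 4 (rule 89): 1000101001111
Gen 5 (rule 137): 0010000001110
Gen 6 (rule 90): 0101000011011
Gen 7 (rule 89): 0000111011011
Gen 8 (rule 137): 1110110010010
Gen 9 (rule 90): 1010111101101
Gen 10 (rule 89): 0000100101100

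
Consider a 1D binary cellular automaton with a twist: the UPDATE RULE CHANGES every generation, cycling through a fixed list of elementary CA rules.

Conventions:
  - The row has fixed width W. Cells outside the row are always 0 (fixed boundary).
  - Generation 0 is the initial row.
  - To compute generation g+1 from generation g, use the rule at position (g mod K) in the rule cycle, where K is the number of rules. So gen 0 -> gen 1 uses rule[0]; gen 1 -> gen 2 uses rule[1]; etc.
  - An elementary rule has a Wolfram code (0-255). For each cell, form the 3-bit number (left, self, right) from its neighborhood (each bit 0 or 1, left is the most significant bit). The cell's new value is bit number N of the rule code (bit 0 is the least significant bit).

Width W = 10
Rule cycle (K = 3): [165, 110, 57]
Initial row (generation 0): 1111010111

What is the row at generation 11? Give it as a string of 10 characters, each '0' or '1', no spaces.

Answer: 1000011111

Derivation:
Gen 0: 1111010111
Gen 1 (rule 165): 0110111010
Gen 2 (rule 110): 1111101110
Gen 3 (rule 57): 1000011001
Gen 4 (rule 165): 1011000001
Gen 5 (rule 110): 1111000011
Gen 6 (rule 57): 1000111010
Gen 7 (rule 165): 1010010110
Gen 8 (rule 110): 1110111110
Gen 9 (rule 57): 1001100001
Gen 10 (rule 165): 1000001101
Gen 11 (rule 110): 1000011111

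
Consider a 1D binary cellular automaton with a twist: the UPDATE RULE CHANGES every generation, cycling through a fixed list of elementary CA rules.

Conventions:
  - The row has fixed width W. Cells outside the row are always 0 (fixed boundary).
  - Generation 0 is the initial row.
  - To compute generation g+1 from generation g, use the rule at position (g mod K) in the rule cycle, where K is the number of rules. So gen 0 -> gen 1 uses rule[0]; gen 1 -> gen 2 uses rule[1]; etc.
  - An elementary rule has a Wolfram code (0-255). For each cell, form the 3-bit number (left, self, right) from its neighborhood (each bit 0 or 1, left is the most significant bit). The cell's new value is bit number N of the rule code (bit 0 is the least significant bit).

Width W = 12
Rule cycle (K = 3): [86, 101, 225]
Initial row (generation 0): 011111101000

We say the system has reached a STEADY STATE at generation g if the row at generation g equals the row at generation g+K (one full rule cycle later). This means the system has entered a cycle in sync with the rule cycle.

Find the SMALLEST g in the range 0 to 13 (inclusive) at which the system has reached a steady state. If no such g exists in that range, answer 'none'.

Gen 0: 011111101000
Gen 1 (rule 86): 100000101100
Gen 2 (rule 101): 101110110101
Gen 3 (rule 225): 010111011010
Gen 4 (rule 86): 110001001011
Gen 5 (rule 101): 010101001101
Gen 6 (rule 225): 001010000110
Gen 7 (rule 86): 011011001011
Gen 8 (rule 101): 001101001101
Gen 9 (rule 225): 100110000110
Gen 10 (rule 86): 111011001011
Gen 11 (rule 101): 001101001101
Gen 12 (rule 225): 100110000110
Gen 13 (rule 86): 111011001011
Gen 14 (rule 101): 001101001101
Gen 15 (rule 225): 100110000110
Gen 16 (rule 86): 111011001011

Answer: 8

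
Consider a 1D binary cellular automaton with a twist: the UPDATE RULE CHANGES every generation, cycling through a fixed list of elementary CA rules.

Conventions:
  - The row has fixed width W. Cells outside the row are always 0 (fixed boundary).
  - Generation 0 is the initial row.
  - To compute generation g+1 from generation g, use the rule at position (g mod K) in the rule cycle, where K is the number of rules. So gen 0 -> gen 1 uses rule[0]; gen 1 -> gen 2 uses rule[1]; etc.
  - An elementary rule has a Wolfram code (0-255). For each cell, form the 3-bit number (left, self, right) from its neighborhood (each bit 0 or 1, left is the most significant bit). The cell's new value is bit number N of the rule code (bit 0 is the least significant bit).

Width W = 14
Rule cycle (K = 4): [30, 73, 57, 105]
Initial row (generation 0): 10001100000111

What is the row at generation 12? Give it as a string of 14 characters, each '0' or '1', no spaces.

Gen 0: 10001100000111
Gen 1 (rule 30): 11011010001100
Gen 2 (rule 73): 11011000101101
Gen 3 (rule 57): 10110110011010
Gen 4 (rule 105): 01111110011100
Gen 5 (rule 30): 11000001110010
Gen 6 (rule 73): 11011101010000
Gen 7 (rule 57): 10110010101111
Gen 8 (rule 105): 01110001011001
Gen 9 (rule 30): 11001011010111
Gen 10 (rule 73): 11000011000101
Gen 11 (rule 57): 10111010110010
Gen 12 (rule 105): 01101101110000

Answer: 01101101110000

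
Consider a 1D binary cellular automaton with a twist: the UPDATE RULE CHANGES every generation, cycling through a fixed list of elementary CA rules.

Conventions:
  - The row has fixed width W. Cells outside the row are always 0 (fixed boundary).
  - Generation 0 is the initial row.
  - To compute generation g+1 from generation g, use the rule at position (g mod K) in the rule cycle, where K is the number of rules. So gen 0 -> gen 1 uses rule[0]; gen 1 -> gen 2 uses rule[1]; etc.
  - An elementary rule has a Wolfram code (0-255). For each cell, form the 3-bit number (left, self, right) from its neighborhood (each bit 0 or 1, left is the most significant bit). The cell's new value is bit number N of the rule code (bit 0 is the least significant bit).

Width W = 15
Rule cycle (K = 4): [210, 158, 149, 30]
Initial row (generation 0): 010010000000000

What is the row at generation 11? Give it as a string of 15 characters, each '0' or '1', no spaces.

Answer: 011100110101111

Derivation:
Gen 0: 010010000000000
Gen 1 (rule 210): 101101000000000
Gen 2 (rule 158): 101001100000000
Gen 3 (rule 149): 101100011111111
Gen 4 (rule 30): 101010110000000
Gen 5 (rule 210): 000000011000000
Gen 6 (rule 158): 000000110100000
Gen 7 (rule 149): 111110000111111
Gen 8 (rule 30): 100001001100000
Gen 9 (rule 210): 010010110110000
Gen 10 (rule 158): 111110100101000
Gen 11 (rule 149): 011100110101111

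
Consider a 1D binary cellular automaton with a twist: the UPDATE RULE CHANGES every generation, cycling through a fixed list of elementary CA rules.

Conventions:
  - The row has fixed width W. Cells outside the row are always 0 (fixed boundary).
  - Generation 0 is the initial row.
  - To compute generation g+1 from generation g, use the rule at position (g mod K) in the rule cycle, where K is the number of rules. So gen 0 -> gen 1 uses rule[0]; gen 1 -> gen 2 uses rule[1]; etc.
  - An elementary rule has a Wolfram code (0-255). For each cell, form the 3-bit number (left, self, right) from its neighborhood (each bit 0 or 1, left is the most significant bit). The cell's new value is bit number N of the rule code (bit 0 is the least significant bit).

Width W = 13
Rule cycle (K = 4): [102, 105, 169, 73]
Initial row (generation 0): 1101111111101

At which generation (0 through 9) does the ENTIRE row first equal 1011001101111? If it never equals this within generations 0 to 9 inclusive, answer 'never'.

Answer: 6

Derivation:
Gen 0: 1101111111101
Gen 1 (rule 102): 0110000000111
Gen 2 (rule 105): 0110111110101
Gen 3 (rule 169): 0101111101010
Gen 4 (rule 73): 0001000100000
Gen 5 (rule 102): 0011001100000
Gen 6 (rule 105): 1011001101111
Gen 7 (rule 169): 0110001011110
Gen 8 (rule 73): 0110100010010
Gen 9 (rule 102): 1011100110110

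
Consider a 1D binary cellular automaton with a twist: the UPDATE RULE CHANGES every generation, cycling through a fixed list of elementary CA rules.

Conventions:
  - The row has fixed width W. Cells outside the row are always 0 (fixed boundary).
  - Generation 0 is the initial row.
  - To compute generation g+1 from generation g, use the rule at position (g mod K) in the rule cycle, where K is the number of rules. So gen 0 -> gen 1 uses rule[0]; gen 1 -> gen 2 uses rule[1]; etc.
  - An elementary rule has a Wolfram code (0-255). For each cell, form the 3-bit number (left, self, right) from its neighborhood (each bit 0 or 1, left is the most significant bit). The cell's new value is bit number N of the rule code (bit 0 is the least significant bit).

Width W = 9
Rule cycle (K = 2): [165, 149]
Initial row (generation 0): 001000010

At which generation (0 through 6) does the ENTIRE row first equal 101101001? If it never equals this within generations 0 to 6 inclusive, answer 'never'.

Gen 0: 001000010
Gen 1 (rule 165): 101011010
Gen 2 (rule 149): 101000011
Gen 3 (rule 165): 111011000
Gen 4 (rule 149): 010000111
Gen 5 (rule 165): 010110010
Gen 6 (rule 149): 010001011

Answer: never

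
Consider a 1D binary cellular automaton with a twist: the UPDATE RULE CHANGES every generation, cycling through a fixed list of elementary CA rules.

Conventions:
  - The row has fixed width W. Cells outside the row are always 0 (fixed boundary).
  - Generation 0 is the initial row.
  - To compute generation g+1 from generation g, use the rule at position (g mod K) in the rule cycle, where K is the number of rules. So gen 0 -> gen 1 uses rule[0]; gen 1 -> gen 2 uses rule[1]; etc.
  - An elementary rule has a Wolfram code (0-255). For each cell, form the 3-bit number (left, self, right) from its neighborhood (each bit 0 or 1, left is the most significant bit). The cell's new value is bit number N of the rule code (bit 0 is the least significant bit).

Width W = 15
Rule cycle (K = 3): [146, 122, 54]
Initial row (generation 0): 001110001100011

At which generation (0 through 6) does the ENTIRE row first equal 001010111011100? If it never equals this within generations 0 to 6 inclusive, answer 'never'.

Gen 0: 001110001100011
Gen 1 (rule 146): 010101010010100
Gen 2 (rule 122): 101010101101010
Gen 3 (rule 54): 111111110011111
Gen 4 (rule 146): 011111101101110
Gen 5 (rule 122): 110000111111011
Gen 6 (rule 54): 001001000000100

Answer: never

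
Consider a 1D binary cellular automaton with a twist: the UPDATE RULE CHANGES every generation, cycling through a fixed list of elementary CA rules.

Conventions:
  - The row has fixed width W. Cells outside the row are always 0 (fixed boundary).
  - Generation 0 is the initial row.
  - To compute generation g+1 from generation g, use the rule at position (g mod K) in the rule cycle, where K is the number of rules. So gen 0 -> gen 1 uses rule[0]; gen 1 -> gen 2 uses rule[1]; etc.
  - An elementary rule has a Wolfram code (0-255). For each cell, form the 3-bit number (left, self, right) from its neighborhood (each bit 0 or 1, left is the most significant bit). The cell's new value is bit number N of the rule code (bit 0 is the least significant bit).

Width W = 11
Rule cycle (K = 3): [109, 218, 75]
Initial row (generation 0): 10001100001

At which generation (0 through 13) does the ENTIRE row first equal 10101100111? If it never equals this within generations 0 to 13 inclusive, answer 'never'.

Answer: never

Derivation:
Gen 0: 10001100001
Gen 1 (rule 109): 10101101101
Gen 2 (rule 218): 00001101100
Gen 3 (rule 75): 11111101101
Gen 4 (rule 109): 10000111111
Gen 5 (rule 218): 01001111111
Gen 6 (rule 75): 10011000001
Gen 7 (rule 109): 10011011101
Gen 8 (rule 218): 01111011100
Gen 9 (rule 75): 11001010101
Gen 10 (rule 109): 11001111111
Gen 11 (rule 218): 11111111111
Gen 12 (rule 75): 10000000001
Gen 13 (rule 109): 10111111101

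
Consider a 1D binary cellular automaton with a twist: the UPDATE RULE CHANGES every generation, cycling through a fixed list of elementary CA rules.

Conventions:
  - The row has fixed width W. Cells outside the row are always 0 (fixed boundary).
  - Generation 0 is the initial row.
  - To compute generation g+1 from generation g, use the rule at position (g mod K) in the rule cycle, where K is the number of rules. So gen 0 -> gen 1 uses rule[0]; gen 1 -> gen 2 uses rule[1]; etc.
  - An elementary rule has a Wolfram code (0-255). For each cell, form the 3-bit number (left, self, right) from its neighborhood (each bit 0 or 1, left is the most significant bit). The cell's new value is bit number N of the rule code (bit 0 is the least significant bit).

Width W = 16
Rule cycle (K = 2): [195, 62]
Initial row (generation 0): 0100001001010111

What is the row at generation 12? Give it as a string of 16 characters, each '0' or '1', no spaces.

Answer: 1100111111111101

Derivation:
Gen 0: 0100001001010111
Gen 1 (rule 195): 1001110010000011
Gen 2 (rule 62): 1111001111000110
Gen 3 (rule 195): 0111010111011010
Gen 4 (rule 62): 1100111100110111
Gen 5 (rule 195): 0101011101010011
Gen 6 (rule 62): 1111110011111110
Gen 7 (rule 195): 0111110101111110
Gen 8 (rule 62): 1100001111000001
Gen 9 (rule 195): 0101110111011110
Gen 10 (rule 62): 1111001100110001
Gen 11 (rule 195): 0111010101010110
Gen 12 (rule 62): 1100111111111101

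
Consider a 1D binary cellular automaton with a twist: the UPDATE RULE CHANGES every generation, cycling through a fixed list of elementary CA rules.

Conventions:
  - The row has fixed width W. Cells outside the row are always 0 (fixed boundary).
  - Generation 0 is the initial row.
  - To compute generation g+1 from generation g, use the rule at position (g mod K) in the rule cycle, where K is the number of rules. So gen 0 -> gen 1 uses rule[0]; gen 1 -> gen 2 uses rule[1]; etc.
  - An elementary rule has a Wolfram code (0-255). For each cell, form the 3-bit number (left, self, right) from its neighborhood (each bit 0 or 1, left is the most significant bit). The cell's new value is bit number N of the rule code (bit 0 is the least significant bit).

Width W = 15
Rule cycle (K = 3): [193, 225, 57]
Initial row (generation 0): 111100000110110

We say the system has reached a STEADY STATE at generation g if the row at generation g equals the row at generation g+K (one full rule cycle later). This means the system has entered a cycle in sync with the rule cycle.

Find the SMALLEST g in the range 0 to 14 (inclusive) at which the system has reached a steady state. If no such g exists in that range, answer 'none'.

Gen 0: 111100000110110
Gen 1 (rule 193): 011101110010010
Gen 2 (rule 225): 001110110000000
Gen 3 (rule 57): 101001101111111
Gen 4 (rule 193): 000000100111111
Gen 5 (rule 225): 111110000011111
Gen 6 (rule 57): 100001111010000
Gen 7 (rule 193): 001100111000111
Gen 8 (rule 225): 100100011010011
Gen 9 (rule 57): 010011010101010
Gen 10 (rule 193): 000001000000000
Gen 11 (rule 225): 111100011111111
Gen 12 (rule 57): 100011010000000
Gen 13 (rule 193): 001001000111111
Gen 14 (rule 225): 100000010011111
Gen 15 (rule 57): 011111001010000
Gen 16 (rule 193): 001111000000111
Gen 17 (rule 225): 100111011110011

Answer: none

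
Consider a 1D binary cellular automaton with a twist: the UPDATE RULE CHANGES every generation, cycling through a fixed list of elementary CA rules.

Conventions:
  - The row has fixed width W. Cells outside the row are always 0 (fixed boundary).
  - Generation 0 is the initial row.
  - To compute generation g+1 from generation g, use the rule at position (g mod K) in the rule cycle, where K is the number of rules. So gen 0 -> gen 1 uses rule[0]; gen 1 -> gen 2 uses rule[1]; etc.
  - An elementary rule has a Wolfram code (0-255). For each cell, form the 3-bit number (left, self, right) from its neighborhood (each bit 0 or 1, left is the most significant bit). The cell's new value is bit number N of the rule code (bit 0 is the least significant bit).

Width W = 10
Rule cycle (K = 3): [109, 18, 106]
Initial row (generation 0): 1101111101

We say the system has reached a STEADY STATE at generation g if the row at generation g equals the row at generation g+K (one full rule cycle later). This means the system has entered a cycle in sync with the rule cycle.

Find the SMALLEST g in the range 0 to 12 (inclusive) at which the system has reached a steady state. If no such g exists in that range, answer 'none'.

Gen 0: 1101111101
Gen 1 (rule 109): 1111000111
Gen 2 (rule 18): 0000101000
Gen 3 (rule 106): 0001010000
Gen 4 (rule 109): 1101110111
Gen 5 (rule 18): 0000000000
Gen 6 (rule 106): 0000000000
Gen 7 (rule 109): 1111111111
Gen 8 (rule 18): 0000000000
Gen 9 (rule 106): 0000000000
Gen 10 (rule 109): 1111111111
Gen 11 (rule 18): 0000000000
Gen 12 (rule 106): 0000000000
Gen 13 (rule 109): 1111111111
Gen 14 (rule 18): 0000000000
Gen 15 (rule 106): 0000000000

Answer: 5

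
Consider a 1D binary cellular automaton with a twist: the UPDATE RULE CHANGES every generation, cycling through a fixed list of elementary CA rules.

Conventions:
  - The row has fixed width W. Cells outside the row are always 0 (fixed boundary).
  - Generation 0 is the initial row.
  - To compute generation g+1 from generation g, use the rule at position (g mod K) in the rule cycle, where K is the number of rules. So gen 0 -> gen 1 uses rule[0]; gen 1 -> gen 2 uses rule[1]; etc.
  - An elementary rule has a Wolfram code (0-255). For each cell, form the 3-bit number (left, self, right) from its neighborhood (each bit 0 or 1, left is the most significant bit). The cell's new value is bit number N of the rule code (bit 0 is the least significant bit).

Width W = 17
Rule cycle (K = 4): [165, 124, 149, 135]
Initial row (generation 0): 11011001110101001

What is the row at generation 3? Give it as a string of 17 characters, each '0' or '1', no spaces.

Gen 0: 11011001110101001
Gen 1 (rule 165): 00100000101111001
Gen 2 (rule 124): 00110000111001101
Gen 3 (rule 149): 10001110010100001

Answer: 10001110010100001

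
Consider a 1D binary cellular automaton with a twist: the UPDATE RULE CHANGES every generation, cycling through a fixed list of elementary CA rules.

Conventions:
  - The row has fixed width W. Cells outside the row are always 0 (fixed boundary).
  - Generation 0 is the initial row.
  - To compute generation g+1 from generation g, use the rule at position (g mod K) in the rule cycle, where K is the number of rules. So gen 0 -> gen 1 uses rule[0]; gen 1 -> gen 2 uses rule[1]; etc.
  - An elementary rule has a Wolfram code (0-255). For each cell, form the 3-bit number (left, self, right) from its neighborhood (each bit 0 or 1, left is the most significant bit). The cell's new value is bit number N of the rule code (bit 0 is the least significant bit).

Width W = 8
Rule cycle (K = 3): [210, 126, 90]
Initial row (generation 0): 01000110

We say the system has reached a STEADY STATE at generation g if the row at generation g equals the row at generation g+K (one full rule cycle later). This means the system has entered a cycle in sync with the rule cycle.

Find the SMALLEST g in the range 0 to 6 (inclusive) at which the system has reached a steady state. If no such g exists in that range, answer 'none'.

Answer: none

Derivation:
Gen 0: 01000110
Gen 1 (rule 210): 10101011
Gen 2 (rule 126): 11111111
Gen 3 (rule 90): 10000001
Gen 4 (rule 210): 01000010
Gen 5 (rule 126): 11100111
Gen 6 (rule 90): 10111101
Gen 7 (rule 210): 00011100
Gen 8 (rule 126): 00110110
Gen 9 (rule 90): 01110111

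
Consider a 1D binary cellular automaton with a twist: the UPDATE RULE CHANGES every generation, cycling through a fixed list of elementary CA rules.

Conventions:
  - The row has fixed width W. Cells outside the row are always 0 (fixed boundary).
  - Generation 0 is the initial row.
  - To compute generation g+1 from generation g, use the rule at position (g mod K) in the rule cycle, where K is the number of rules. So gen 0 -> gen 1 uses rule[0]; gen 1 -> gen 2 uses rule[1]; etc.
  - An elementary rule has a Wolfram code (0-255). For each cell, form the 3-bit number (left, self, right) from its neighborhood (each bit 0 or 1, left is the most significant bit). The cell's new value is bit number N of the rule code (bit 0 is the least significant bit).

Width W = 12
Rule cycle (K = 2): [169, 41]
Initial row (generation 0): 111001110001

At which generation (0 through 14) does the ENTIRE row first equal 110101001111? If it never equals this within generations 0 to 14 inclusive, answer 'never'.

Gen 0: 111001110001
Gen 1 (rule 169): 110001100100
Gen 2 (rule 41): 100101000001
Gen 3 (rule 169): 000010011100
Gen 4 (rule 41): 111000010001
Gen 5 (rule 169): 110011000100
Gen 6 (rule 41): 100010010001
Gen 7 (rule 169): 001000000100
Gen 8 (rule 41): 100011110001
Gen 9 (rule 169): 001011100100
Gen 10 (rule 41): 100110000001
Gen 11 (rule 169): 000100111100
Gen 12 (rule 41): 110000100001
Gen 13 (rule 169): 100110001100
Gen 14 (rule 41): 000100101001

Answer: never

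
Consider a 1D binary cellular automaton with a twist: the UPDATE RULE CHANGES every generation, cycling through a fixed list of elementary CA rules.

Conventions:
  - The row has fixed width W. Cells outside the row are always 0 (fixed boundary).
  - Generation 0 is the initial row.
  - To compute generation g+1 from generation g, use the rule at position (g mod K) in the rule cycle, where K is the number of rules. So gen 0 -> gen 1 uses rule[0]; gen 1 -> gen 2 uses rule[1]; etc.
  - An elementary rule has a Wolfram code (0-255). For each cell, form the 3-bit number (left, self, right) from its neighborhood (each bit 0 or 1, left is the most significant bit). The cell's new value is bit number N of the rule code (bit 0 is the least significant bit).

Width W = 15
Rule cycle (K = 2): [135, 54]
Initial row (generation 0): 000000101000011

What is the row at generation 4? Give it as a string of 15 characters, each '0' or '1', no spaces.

Answer: 000000011110001

Derivation:
Gen 0: 000000101000011
Gen 1 (rule 135): 111111101011100
Gen 2 (rule 54): 000000011100010
Gen 3 (rule 135): 111111101001110
Gen 4 (rule 54): 000000011110001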